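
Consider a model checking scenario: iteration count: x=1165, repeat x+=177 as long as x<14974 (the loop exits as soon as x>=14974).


Step 1: x goes from 1165 toward 14974 by 177; the body runs while x<14974, so iterations = ceil((bound-start)/step)
Step 2: Distance=13809
Step 3: ceil(13809/177)=79

79


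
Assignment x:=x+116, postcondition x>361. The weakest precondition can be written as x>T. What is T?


Formula: wp(x:=E, P) = P[E/x] (substitute E for x in postcondition)
Step 1: Postcondition: x>361
Step 2: Substitute x+116 for x: x+116>361
Step 3: Solve for x: x > 361-116 = 245

245


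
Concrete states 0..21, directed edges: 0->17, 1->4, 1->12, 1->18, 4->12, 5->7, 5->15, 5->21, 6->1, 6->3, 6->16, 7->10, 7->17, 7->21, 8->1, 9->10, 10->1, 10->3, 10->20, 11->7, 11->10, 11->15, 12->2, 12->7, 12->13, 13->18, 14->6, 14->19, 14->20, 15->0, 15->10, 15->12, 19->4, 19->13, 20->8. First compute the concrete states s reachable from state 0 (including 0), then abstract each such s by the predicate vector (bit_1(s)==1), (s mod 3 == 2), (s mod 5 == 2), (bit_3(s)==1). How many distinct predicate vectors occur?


BFS from 0:
Concrete reachable: {0, 17}
Abstract via predicates (bit_1(s)==1), (s mod 3 == 2), (s mod 5 == 2), (bit_3(s)==1):
  (0,0,0,0) <- {0}
  (0,1,1,0) <- {17}
Distinct abstract states = 2

2


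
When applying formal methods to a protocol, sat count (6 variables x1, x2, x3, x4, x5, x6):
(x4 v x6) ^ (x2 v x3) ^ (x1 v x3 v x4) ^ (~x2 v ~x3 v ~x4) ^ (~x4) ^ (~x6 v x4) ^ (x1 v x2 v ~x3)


CNF with 7 clauses over 6 vars (64 assignments).
An assignment satisfies CNF iff every clause has >=1 true literal.
Check each row (bits = x1,x2,x3,x4,x5,x6; clause T/F shown):
  row 0 [000000]: clauses=FFFTTTT -> 0
  row 1 [000001]: clauses=TFFTTFT -> 0
  row 2 [000010]: clauses=FFFTTTT -> 0
  row 3 [000011]: clauses=TFFTTFT -> 0
  row 4 [000100]: clauses=TFTTFTT -> 0
  (every remaining row is evaluated the same way; all 64 results are listed next)
Full result column, 8 rows per line (x1,x2,x3 fixed per line; x4,x5,x6 runs 000..111 left to right):
  rows 0-7 [x1,x2,x3=000]: 00000000  (ones: 0)
  rows 8-15 [x1,x2,x3=001]: 00000000  (ones: 0)
  rows 16-23 [x1,x2,x3=010]: 00000000  (ones: 0)
  rows 24-31 [x1,x2,x3=011]: 00000000  (ones: 0)
  rows 32-39 [x1,x2,x3=100]: 00000000  (ones: 0)
  rows 40-47 [x1,x2,x3=101]: 00000000  (ones: 0)
  rows 48-55 [x1,x2,x3=110]: 00000000  (ones: 0)
  rows 56-63 [x1,x2,x3=111]: 00000000  (ones: 0)
Satisfying assignments = 0+0+0+0+0+0+0+0 = 0

0


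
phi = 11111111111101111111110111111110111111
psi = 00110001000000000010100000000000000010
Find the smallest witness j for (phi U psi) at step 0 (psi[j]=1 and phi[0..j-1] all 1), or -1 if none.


(phi U psi) at 0: need smallest j with psi[j]=1 and phi[i]=1 for all i in [0,j).
Scan from step 0:
  step 0: phi=1, psi=0 -> continue
  step 1: phi=1, psi=0 -> continue
  step 2: psi=1 and phi held for [0,2) -> witness found
Witness step = 2

2


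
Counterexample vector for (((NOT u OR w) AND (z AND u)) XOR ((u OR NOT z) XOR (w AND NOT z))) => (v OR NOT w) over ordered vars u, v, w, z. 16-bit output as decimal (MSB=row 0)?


F1 = (((NOT u OR w) AND (z AND u)) XOR ((u OR NOT z) XOR (w AND NOT z)))
F2 = (v OR NOT w)
Counterexample to F1=>F2 is where F1=1 and F2=0.
Evaluate each row (bits = u,v,w,z, MSB first):
  row 0 [0000]: F1=1 F2=1 -> F1&~F2 -> 0
  row 1 [0001]: F1=0 F2=1 -> F1&~F2 -> 0
  row 2 [0010]: F1=0 F2=0 -> F1&~F2 -> 0
  row 3 [0011]: F1=0 F2=0 -> F1&~F2 -> 0
  row 4 [0100]: F1=1 F2=1 -> F1&~F2 -> 0
  row 5 [0101]: F1=0 F2=1 -> F1&~F2 -> 0
  row 6 [0110]: F1=0 F2=1 -> F1&~F2 -> 0
  row 7 [0111]: F1=0 F2=1 -> F1&~F2 -> 0
  row 8 [1000]: F1=1 F2=1 -> F1&~F2 -> 0
  row 9 [1001]: F1=1 F2=1 -> F1&~F2 -> 0
  row 10 [1010]: F1=0 F2=0 -> F1&~F2 -> 0
  row 11 [1011]: F1=0 F2=0 -> F1&~F2 -> 0
  row 12 [1100]: F1=1 F2=1 -> F1&~F2 -> 0
  row 13 [1101]: F1=1 F2=1 -> F1&~F2 -> 0
  row 14 [1110]: F1=0 F2=1 -> F1&~F2 -> 0
  row 15 [1111]: F1=0 F2=1 -> F1&~F2 -> 0
Full result column, 4 rows per line (u,v fixed per line; w,z runs 00..11 left to right):
  rows 0-3 [u,v=00]: 0000  = hex 0
  rows 4-7 [u,v=01]: 0000  = hex 0
  rows 8-11 [u,v=10]: 0000  = hex 0
  rows 12-15 [u,v=11]: 0000  = hex 0
Counterexample vector (row 0 .. row 15) = 0000000000000000
Output column grouped in 4s = 0000 0000 0000 0000 = 0x0000
Convert to decimal digit by digit (value = value*16 + digit):
  0 -> 0
  0*16 + 0 = 0
  0*16 + 0 = 0
  0*16 + 0 = 0
Decimal = 0

0


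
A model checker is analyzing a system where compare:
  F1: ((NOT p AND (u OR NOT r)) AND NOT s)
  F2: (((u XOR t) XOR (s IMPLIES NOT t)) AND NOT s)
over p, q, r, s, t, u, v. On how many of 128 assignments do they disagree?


F1 = ((NOT p AND (u OR NOT r)) AND NOT s)
F2 = (((u XOR t) XOR (s IMPLIES NOT t)) AND NOT s)
Evaluate both on each of 128 rows (bits = p,q,r,s,t,u,v):
  row 0 [0000000]: F1=1 F2=1 -> 0
  row 1 [0000001]: F1=1 F2=1 -> 0
  row 2 [0000010]: F1=1 F2=0 (differ) -> 1
  row 3 [0000011]: F1=1 F2=0 (differ) -> 1
  row 4 [0000100]: F1=1 F2=0 (differ) -> 1
  (every remaining row is evaluated the same way; all 128 results are listed next)
Full result column, 8 rows per line (p,q,r,s fixed per line; t,u,v runs 000..111 left to right):
  rows 0-7 [p,q,r,s=0000]: 00111100  (ones: 4)
  rows 8-15 [p,q,r,s=0001]: 00000000  (ones: 0)
  rows 16-23 [p,q,r,s=0010]: 11110000  (ones: 4)
  rows 24-31 [p,q,r,s=0011]: 00000000  (ones: 0)
  rows 32-39 [p,q,r,s=0100]: 00111100  (ones: 4)
  rows 40-47 [p,q,r,s=0101]: 00000000  (ones: 0)
  rows 48-55 [p,q,r,s=0110]: 11110000  (ones: 4)
  rows 56-63 [p,q,r,s=0111]: 00000000  (ones: 0)
  rows 64-71 [p,q,r,s=1000]: 11000011  (ones: 4)
  rows 72-79 [p,q,r,s=1001]: 00000000  (ones: 0)
  rows 80-87 [p,q,r,s=1010]: 11000011  (ones: 4)
  rows 88-95 [p,q,r,s=1011]: 00000000  (ones: 0)
  rows 96-103 [p,q,r,s=1100]: 11000011  (ones: 4)
  rows 104-111 [p,q,r,s=1101]: 00000000  (ones: 0)
  rows 112-119 [p,q,r,s=1110]: 11000011  (ones: 4)
  rows 120-127 [p,q,r,s=1111]: 00000000  (ones: 0)
Disagreements = 4+0+4+0+4+0+4+0+4+0+4+0+4+0+4+0 = 32

32


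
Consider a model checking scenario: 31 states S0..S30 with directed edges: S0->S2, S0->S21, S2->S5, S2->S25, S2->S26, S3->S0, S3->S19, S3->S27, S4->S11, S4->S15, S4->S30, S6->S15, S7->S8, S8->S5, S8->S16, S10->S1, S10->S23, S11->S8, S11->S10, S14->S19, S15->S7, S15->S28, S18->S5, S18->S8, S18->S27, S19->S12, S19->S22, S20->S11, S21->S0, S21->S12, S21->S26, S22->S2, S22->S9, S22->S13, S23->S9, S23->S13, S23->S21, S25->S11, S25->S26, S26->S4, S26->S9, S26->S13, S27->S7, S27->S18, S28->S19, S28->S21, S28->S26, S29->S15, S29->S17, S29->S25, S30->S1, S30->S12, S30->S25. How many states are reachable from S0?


BFS from S0:
  layer 0: {S0}
  layer 1: {S2, S21}
  layer 2: {S5, S12, S25, S26}
  layer 3: {S4, S9, S11, S13}
  layer 4: {S8, S10, S15, S30}
  layer 5: {S1, S7, S16, S23, S28}
  layer 6: {S19}
  layer 7: {S22}
Reachable set: {S0, S1, S2, S4, S5, S7, S8, S9, S10, S11, S12, S13, S15, S16, S19, S21, S22, S23, S25, S26, S28, S30}
Count = 22

22


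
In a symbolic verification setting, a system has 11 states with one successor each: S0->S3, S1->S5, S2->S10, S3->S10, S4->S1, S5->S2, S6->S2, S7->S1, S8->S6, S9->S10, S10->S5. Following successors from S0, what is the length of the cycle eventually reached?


Trace from S0 until a state repeats:
  S0 -> S3 -> S10 -> S5 -> S2 -> S10
S10 first seen at step 2, revisited at step 5.
Cycle length = 5 - 2 = 3

3


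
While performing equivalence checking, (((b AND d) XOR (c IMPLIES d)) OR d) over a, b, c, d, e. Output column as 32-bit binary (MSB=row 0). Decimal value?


Formula: (((b AND d) XOR (c IMPLIES d)) OR d) over a, b, c, d, e (32 rows)
Evaluate each row (bits = a,b,c,d,e, MSB first):
  row 0 [00000]: (((0 AND 0) XOR (0 IMPLIES 0)) OR 0) -> 1
  row 1 [00001]: (((0 AND 0) XOR (0 IMPLIES 0)) OR 0) -> 1
  row 2 [00010]: (((0 AND 1) XOR (0 IMPLIES 1)) OR 1) -> 1
  row 3 [00011]: (((0 AND 1) XOR (0 IMPLIES 1)) OR 1) -> 1
  row 4 [00100]: (((0 AND 0) XOR (1 IMPLIES 0)) OR 0) -> 0
  row 5 [00101]: (((0 AND 0) XOR (1 IMPLIES 0)) OR 0) -> 0
  row 6 [00110]: (((0 AND 1) XOR (1 IMPLIES 1)) OR 1) -> 1
  row 7 [00111]: (((0 AND 1) XOR (1 IMPLIES 1)) OR 1) -> 1
  row 8 [01000]: (((1 AND 0) XOR (0 IMPLIES 0)) OR 0) -> 1
  row 9 [01001]: (((1 AND 0) XOR (0 IMPLIES 0)) OR 0) -> 1
  row 10 [01010]: (((1 AND 1) XOR (0 IMPLIES 1)) OR 1) -> 1
  row 11 [01011]: (((1 AND 1) XOR (0 IMPLIES 1)) OR 1) -> 1
  row 12 [01100]: (((1 AND 0) XOR (1 IMPLIES 0)) OR 0) -> 0
  row 13 [01101]: (((1 AND 0) XOR (1 IMPLIES 0)) OR 0) -> 0
  row 14 [01110]: (((1 AND 1) XOR (1 IMPLIES 1)) OR 1) -> 1
  row 15 [01111]: (((1 AND 1) XOR (1 IMPLIES 1)) OR 1) -> 1
  row 16 [10000]: (((0 AND 0) XOR (0 IMPLIES 0)) OR 0) -> 1
  row 17 [10001]: (((0 AND 0) XOR (0 IMPLIES 0)) OR 0) -> 1
  row 18 [10010]: (((0 AND 1) XOR (0 IMPLIES 1)) OR 1) -> 1
  row 19 [10011]: (((0 AND 1) XOR (0 IMPLIES 1)) OR 1) -> 1
  row 20 [10100]: (((0 AND 0) XOR (1 IMPLIES 0)) OR 0) -> 0
  row 21 [10101]: (((0 AND 0) XOR (1 IMPLIES 0)) OR 0) -> 0
  row 22 [10110]: (((0 AND 1) XOR (1 IMPLIES 1)) OR 1) -> 1
  row 23 [10111]: (((0 AND 1) XOR (1 IMPLIES 1)) OR 1) -> 1
  row 24 [11000]: (((1 AND 0) XOR (0 IMPLIES 0)) OR 0) -> 1
  row 25 [11001]: (((1 AND 0) XOR (0 IMPLIES 0)) OR 0) -> 1
  row 26 [11010]: (((1 AND 1) XOR (0 IMPLIES 1)) OR 1) -> 1
  row 27 [11011]: (((1 AND 1) XOR (0 IMPLIES 1)) OR 1) -> 1
  row 28 [11100]: (((1 AND 0) XOR (1 IMPLIES 0)) OR 0) -> 0
  row 29 [11101]: (((1 AND 0) XOR (1 IMPLIES 0)) OR 0) -> 0
  row 30 [11110]: (((1 AND 1) XOR (1 IMPLIES 1)) OR 1) -> 1
  row 31 [11111]: (((1 AND 1) XOR (1 IMPLIES 1)) OR 1) -> 1
Full result column, 4 rows per line (a,b,c fixed per line; d,e runs 00..11 left to right):
  rows 0-3 [a,b,c=000]: 1111  = hex F
  rows 4-7 [a,b,c=001]: 0011  = hex 3
  rows 8-11 [a,b,c=010]: 1111  = hex F
  rows 12-15 [a,b,c=011]: 0011  = hex 3
  rows 16-19 [a,b,c=100]: 1111  = hex F
  rows 20-23 [a,b,c=101]: 0011  = hex 3
  rows 24-27 [a,b,c=110]: 1111  = hex F
  rows 28-31 [a,b,c=111]: 0011  = hex 3
Output column (row 0 .. row 31) = 11110011111100111111001111110011
Output column grouped in 4s = 1111 0011 1111 0011 1111 0011 1111 0011 = 0xF3F3F3F3
Convert to decimal digit by digit (value = value*16 + digit):
  F -> 15
  15*16 + 3 = 243
  243*16 + 15 (F) = 3903
  3903*16 + 3 = 62451
  62451*16 + 15 (F) = 999231
  999231*16 + 3 = 15987699
  15987699*16 + 15 (F) = 255803199
  255803199*16 + 3 = 4092851187
Decimal = 4092851187

4092851187


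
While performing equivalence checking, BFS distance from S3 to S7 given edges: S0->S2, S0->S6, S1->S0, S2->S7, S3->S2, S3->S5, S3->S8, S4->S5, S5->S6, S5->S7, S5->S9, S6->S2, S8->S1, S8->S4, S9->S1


BFS layer-by-layer from S3:
  dist 0: {S3}
  dist 1: {S2, S5, S8}
  dist 2: {S1, S4, S6, S7, S9}
  -> S7 reached at distance 2
Shortest path length = 2

2


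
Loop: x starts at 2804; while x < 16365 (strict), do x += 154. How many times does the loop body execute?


Step 1: x goes from 2804 toward 16365 by 154; the body runs while x<16365, so iterations = ceil((bound-start)/step)
Step 2: Distance=13561
Step 3: ceil(13561/154)=89

89


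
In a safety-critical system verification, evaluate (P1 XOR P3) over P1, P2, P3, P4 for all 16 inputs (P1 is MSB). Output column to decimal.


Formula: (P1 XOR P3) over P1, P2, P3, P4 (16 rows)
Evaluate each row (bits = P1,P2,P3,P4, MSB first):
  row 0 [0000]: (0 XOR 0) -> 0
  row 1 [0001]: (0 XOR 0) -> 0
  row 2 [0010]: (0 XOR 1) -> 1
  row 3 [0011]: (0 XOR 1) -> 1
  row 4 [0100]: (0 XOR 0) -> 0
  row 5 [0101]: (0 XOR 0) -> 0
  row 6 [0110]: (0 XOR 1) -> 1
  row 7 [0111]: (0 XOR 1) -> 1
  row 8 [1000]: (1 XOR 0) -> 1
  row 9 [1001]: (1 XOR 0) -> 1
  row 10 [1010]: (1 XOR 1) -> 0
  row 11 [1011]: (1 XOR 1) -> 0
  row 12 [1100]: (1 XOR 0) -> 1
  row 13 [1101]: (1 XOR 0) -> 1
  row 14 [1110]: (1 XOR 1) -> 0
  row 15 [1111]: (1 XOR 1) -> 0
Full result column, 4 rows per line (P1,P2 fixed per line; P3,P4 runs 00..11 left to right):
  rows 0-3 [P1,P2=00]: 0011  = hex 3
  rows 4-7 [P1,P2=01]: 0011  = hex 3
  rows 8-11 [P1,P2=10]: 1100  = hex C
  rows 12-15 [P1,P2=11]: 1100  = hex C
Output column (row 0 .. row 15) = 0011001111001100
Output column grouped in 4s = 0011 0011 1100 1100 = 0x33CC
Convert to decimal digit by digit (value = value*16 + digit):
  3 -> 3
  3*16 + 3 = 51
  51*16 + 12 (C) = 828
  828*16 + 12 (C) = 13260
Decimal = 13260

13260


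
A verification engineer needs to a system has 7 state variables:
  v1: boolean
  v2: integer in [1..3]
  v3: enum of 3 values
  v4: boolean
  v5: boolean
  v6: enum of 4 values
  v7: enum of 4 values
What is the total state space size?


State space = product of domain sizes of all variables.
Domain sizes:
  v1 (boolean): 2
  v2 (integer in [1..3]): 3
  v3 (enum of 3 values): 3
  v4 (boolean): 2
  v5 (boolean): 2
  v6 (enum of 4 values): 4
  v7 (enum of 4 values): 4
Product = 2 * 3 * 3 * 2 * 2 * 4 * 4 = 1152

1152


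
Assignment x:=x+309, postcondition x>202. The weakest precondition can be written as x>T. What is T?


Formula: wp(x:=E, P) = P[E/x] (substitute E for x in postcondition)
Step 1: Postcondition: x>202
Step 2: Substitute x+309 for x: x+309>202
Step 3: Solve for x: x > 202-309 = -107

-107


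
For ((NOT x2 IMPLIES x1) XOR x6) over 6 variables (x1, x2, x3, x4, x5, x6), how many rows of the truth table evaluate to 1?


Formula: ((NOT x2 IMPLIES x1) XOR x6) over 6 vars (64 rows)
Evaluate each row (x1, x2, x3, x4, x5, x6 as bits, MSB first):
  row 0 [000000]: ((NOT 0 IMPLIES 0) XOR 0) -> 0
  row 1 [000001]: ((NOT 0 IMPLIES 0) XOR 1) -> 1
  row 2 [000010]: ((NOT 0 IMPLIES 0) XOR 0) -> 0
  row 3 [000011]: ((NOT 0 IMPLIES 0) XOR 1) -> 1
  row 4 [000100]: ((NOT 0 IMPLIES 0) XOR 0) -> 0
  (every remaining row is evaluated the same way; all 64 results are listed next)
Full result column, 8 rows per line (x1,x2,x3 fixed per line; x4,x5,x6 runs 000..111 left to right):
  rows 0-7 [x1,x2,x3=000]: 01010101  (ones: 4)
  rows 8-15 [x1,x2,x3=001]: 01010101  (ones: 4)
  rows 16-23 [x1,x2,x3=010]: 10101010  (ones: 4)
  rows 24-31 [x1,x2,x3=011]: 10101010  (ones: 4)
  rows 32-39 [x1,x2,x3=100]: 10101010  (ones: 4)
  rows 40-47 [x1,x2,x3=101]: 10101010  (ones: 4)
  rows 48-55 [x1,x2,x3=110]: 10101010  (ones: 4)
  rows 56-63 [x1,x2,x3=111]: 10101010  (ones: 4)
Count of 1-rows = 4+4+4+4+4+4+4+4 = 32

32


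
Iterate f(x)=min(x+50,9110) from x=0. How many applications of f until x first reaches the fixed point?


Step 1: x=0, cap=9110, increment=50
Step 2: x grows by 50 each step until capped at 9110; fixed point is x=9110
Step 3: iterations = ceil(9110/50) = 183

183


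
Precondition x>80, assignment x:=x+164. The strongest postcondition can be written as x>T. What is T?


Formula: sp(P, x:=E) = exists old_x. (x = E[old_x/x]) AND P[old_x/x] (old_x is the value of x before the assignment; eliminate old_x by solving x = E[old_x/x] for old_x)
Step 1: Precondition P: x>80, i.e. old_x > 80
Step 2: Assignment gives x = old_x + 164, so old_x = x - 164
Step 3: Substitute into P: x - 164 > 80
Step 4: Simplify: x > 80+164 = 244

244


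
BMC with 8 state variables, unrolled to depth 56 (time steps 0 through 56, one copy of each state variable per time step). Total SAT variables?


BMC unrolls to depth k, creating one copy of each state var for steps 0..k.
Step count = 56 + 1 = 57 (steps 0 through 56)
Vars per step = 8
Total = 8 * 57 = 456

456


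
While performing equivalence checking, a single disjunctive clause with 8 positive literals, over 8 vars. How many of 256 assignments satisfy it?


Step 1: Total=2^8=256
Step 2: Unsat when all 8 false: 2^0=1
Step 3: Sat=256-1=255

255


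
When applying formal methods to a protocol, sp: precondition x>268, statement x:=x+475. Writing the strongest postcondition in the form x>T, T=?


Formula: sp(P, x:=E) = exists old_x. (x = E[old_x/x]) AND P[old_x/x] (old_x is the value of x before the assignment; eliminate old_x by solving x = E[old_x/x] for old_x)
Step 1: Precondition P: x>268, i.e. old_x > 268
Step 2: Assignment gives x = old_x + 475, so old_x = x - 475
Step 3: Substitute into P: x - 475 > 268
Step 4: Simplify: x > 268+475 = 743

743


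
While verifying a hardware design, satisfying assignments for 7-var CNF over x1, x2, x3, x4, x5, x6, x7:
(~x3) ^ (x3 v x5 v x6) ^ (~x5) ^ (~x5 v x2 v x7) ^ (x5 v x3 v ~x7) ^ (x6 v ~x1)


CNF with 6 clauses over 7 vars (128 assignments).
An assignment satisfies CNF iff every clause has >=1 true literal.
Check each row (bits = x1,x2,x3,x4,x5,x6,x7; clause T/F shown):
  row 0 [0000000]: clauses=TFTTTT -> 0
  row 1 [0000001]: clauses=TFTTFT -> 0
  row 2 [0000010]: clauses=TTTTTT -> 1
  row 3 [0000011]: clauses=TTTTFT -> 0
  row 4 [0000100]: clauses=TTFFTT -> 0
  (every remaining row is evaluated the same way; all 128 results are listed next)
Full result column, 8 rows per line (x1,x2,x3,x4 fixed per line; x5,x6,x7 runs 000..111 left to right):
  rows 0-7 [x1,x2,x3,x4=0000]: 00100000  (ones: 1)
  rows 8-15 [x1,x2,x3,x4=0001]: 00100000  (ones: 1)
  rows 16-23 [x1,x2,x3,x4=0010]: 00000000  (ones: 0)
  rows 24-31 [x1,x2,x3,x4=0011]: 00000000  (ones: 0)
  rows 32-39 [x1,x2,x3,x4=0100]: 00100000  (ones: 1)
  rows 40-47 [x1,x2,x3,x4=0101]: 00100000  (ones: 1)
  rows 48-55 [x1,x2,x3,x4=0110]: 00000000  (ones: 0)
  rows 56-63 [x1,x2,x3,x4=0111]: 00000000  (ones: 0)
  rows 64-71 [x1,x2,x3,x4=1000]: 00100000  (ones: 1)
  rows 72-79 [x1,x2,x3,x4=1001]: 00100000  (ones: 1)
  rows 80-87 [x1,x2,x3,x4=1010]: 00000000  (ones: 0)
  rows 88-95 [x1,x2,x3,x4=1011]: 00000000  (ones: 0)
  rows 96-103 [x1,x2,x3,x4=1100]: 00100000  (ones: 1)
  rows 104-111 [x1,x2,x3,x4=1101]: 00100000  (ones: 1)
  rows 112-119 [x1,x2,x3,x4=1110]: 00000000  (ones: 0)
  rows 120-127 [x1,x2,x3,x4=1111]: 00000000  (ones: 0)
Satisfying assignments = 1+1+0+0+1+1+0+0+1+1+0+0+1+1+0+0 = 8

8


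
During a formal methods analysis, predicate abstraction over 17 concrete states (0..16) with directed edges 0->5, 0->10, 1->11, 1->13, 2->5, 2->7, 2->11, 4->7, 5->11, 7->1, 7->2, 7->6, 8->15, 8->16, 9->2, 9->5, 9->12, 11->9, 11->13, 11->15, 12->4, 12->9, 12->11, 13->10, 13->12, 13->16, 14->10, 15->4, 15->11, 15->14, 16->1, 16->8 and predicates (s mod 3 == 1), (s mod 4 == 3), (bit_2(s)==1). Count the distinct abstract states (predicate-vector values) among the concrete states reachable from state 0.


BFS from 0:
Concrete reachable: {0, 1, 2, 4, 5, 6, 7, 8, 9, 10, 11, 12, 13, 14, 15, 16}
Abstract via predicates (s mod 3 == 1), (s mod 4 == 3), (bit_2(s)==1):
  (0,0,0) <- {0, 2, 8, 9}
  (0,0,1) <- {5, 6, 12, 14}
  (0,1,0) <- {11}
  (0,1,1) <- {15}
  (1,0,0) <- {1, 10, 16}
  (1,0,1) <- {4, 13}
  (1,1,1) <- {7}
Distinct abstract states = 7

7


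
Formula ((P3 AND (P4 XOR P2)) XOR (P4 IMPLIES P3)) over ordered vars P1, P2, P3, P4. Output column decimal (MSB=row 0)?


Formula: ((P3 AND (P4 XOR P2)) XOR (P4 IMPLIES P3)) over P1, P2, P3, P4 (16 rows)
Evaluate each row (bits = P1,P2,P3,P4, MSB first):
  row 0 [0000]: ((0 AND (0 XOR 0)) XOR (0 IMPLIES 0)) -> 1
  row 1 [0001]: ((0 AND (1 XOR 0)) XOR (1 IMPLIES 0)) -> 0
  row 2 [0010]: ((1 AND (0 XOR 0)) XOR (0 IMPLIES 1)) -> 1
  row 3 [0011]: ((1 AND (1 XOR 0)) XOR (1 IMPLIES 1)) -> 0
  row 4 [0100]: ((0 AND (0 XOR 1)) XOR (0 IMPLIES 0)) -> 1
  row 5 [0101]: ((0 AND (1 XOR 1)) XOR (1 IMPLIES 0)) -> 0
  row 6 [0110]: ((1 AND (0 XOR 1)) XOR (0 IMPLIES 1)) -> 0
  row 7 [0111]: ((1 AND (1 XOR 1)) XOR (1 IMPLIES 1)) -> 1
  row 8 [1000]: ((0 AND (0 XOR 0)) XOR (0 IMPLIES 0)) -> 1
  row 9 [1001]: ((0 AND (1 XOR 0)) XOR (1 IMPLIES 0)) -> 0
  row 10 [1010]: ((1 AND (0 XOR 0)) XOR (0 IMPLIES 1)) -> 1
  row 11 [1011]: ((1 AND (1 XOR 0)) XOR (1 IMPLIES 1)) -> 0
  row 12 [1100]: ((0 AND (0 XOR 1)) XOR (0 IMPLIES 0)) -> 1
  row 13 [1101]: ((0 AND (1 XOR 1)) XOR (1 IMPLIES 0)) -> 0
  row 14 [1110]: ((1 AND (0 XOR 1)) XOR (0 IMPLIES 1)) -> 0
  row 15 [1111]: ((1 AND (1 XOR 1)) XOR (1 IMPLIES 1)) -> 1
Full result column, 4 rows per line (P1,P2 fixed per line; P3,P4 runs 00..11 left to right):
  rows 0-3 [P1,P2=00]: 1010  = hex A
  rows 4-7 [P1,P2=01]: 1001  = hex 9
  rows 8-11 [P1,P2=10]: 1010  = hex A
  rows 12-15 [P1,P2=11]: 1001  = hex 9
Output column (row 0 .. row 15) = 1010100110101001
Output column grouped in 4s = 1010 1001 1010 1001 = 0xA9A9
Convert to decimal digit by digit (value = value*16 + digit):
  A -> 10
  10*16 + 9 = 169
  169*16 + 10 (A) = 2714
  2714*16 + 9 = 43433
Decimal = 43433

43433


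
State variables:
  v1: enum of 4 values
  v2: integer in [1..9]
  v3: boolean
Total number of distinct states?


State space = product of domain sizes of all variables.
Domain sizes:
  v1 (enum of 4 values): 4
  v2 (integer in [1..9]): 9
  v3 (boolean): 2
Product = 4 * 9 * 2 = 72

72


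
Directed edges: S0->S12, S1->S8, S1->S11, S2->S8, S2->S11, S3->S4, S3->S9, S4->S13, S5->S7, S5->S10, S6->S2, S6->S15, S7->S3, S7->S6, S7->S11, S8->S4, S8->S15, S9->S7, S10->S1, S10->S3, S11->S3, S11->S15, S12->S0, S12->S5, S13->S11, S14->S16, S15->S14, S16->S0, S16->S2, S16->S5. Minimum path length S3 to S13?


BFS layer-by-layer from S3:
  dist 0: {S3}
  dist 1: {S4, S9}
  dist 2: {S7, S13}
  -> S13 reached at distance 2
Shortest path length = 2

2


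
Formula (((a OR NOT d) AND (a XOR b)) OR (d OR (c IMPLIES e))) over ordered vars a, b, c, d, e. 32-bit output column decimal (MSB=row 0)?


Formula: (((a OR NOT d) AND (a XOR b)) OR (d OR (c IMPLIES e))) over a, b, c, d, e (32 rows)
Evaluate each row (bits = a,b,c,d,e, MSB first):
  row 0 [00000]: (((0 OR NOT 0) AND (0 XOR 0)) OR (0 OR (0 IMPLIES 0))) -> 1
  row 1 [00001]: (((0 OR NOT 0) AND (0 XOR 0)) OR (0 OR (0 IMPLIES 1))) -> 1
  row 2 [00010]: (((0 OR NOT 1) AND (0 XOR 0)) OR (1 OR (0 IMPLIES 0))) -> 1
  row 3 [00011]: (((0 OR NOT 1) AND (0 XOR 0)) OR (1 OR (0 IMPLIES 1))) -> 1
  row 4 [00100]: (((0 OR NOT 0) AND (0 XOR 0)) OR (0 OR (1 IMPLIES 0))) -> 0
  row 5 [00101]: (((0 OR NOT 0) AND (0 XOR 0)) OR (0 OR (1 IMPLIES 1))) -> 1
  row 6 [00110]: (((0 OR NOT 1) AND (0 XOR 0)) OR (1 OR (1 IMPLIES 0))) -> 1
  row 7 [00111]: (((0 OR NOT 1) AND (0 XOR 0)) OR (1 OR (1 IMPLIES 1))) -> 1
  row 8 [01000]: (((0 OR NOT 0) AND (0 XOR 1)) OR (0 OR (0 IMPLIES 0))) -> 1
  row 9 [01001]: (((0 OR NOT 0) AND (0 XOR 1)) OR (0 OR (0 IMPLIES 1))) -> 1
  row 10 [01010]: (((0 OR NOT 1) AND (0 XOR 1)) OR (1 OR (0 IMPLIES 0))) -> 1
  row 11 [01011]: (((0 OR NOT 1) AND (0 XOR 1)) OR (1 OR (0 IMPLIES 1))) -> 1
  row 12 [01100]: (((0 OR NOT 0) AND (0 XOR 1)) OR (0 OR (1 IMPLIES 0))) -> 1
  row 13 [01101]: (((0 OR NOT 0) AND (0 XOR 1)) OR (0 OR (1 IMPLIES 1))) -> 1
  row 14 [01110]: (((0 OR NOT 1) AND (0 XOR 1)) OR (1 OR (1 IMPLIES 0))) -> 1
  row 15 [01111]: (((0 OR NOT 1) AND (0 XOR 1)) OR (1 OR (1 IMPLIES 1))) -> 1
  row 16 [10000]: (((1 OR NOT 0) AND (1 XOR 0)) OR (0 OR (0 IMPLIES 0))) -> 1
  row 17 [10001]: (((1 OR NOT 0) AND (1 XOR 0)) OR (0 OR (0 IMPLIES 1))) -> 1
  row 18 [10010]: (((1 OR NOT 1) AND (1 XOR 0)) OR (1 OR (0 IMPLIES 0))) -> 1
  row 19 [10011]: (((1 OR NOT 1) AND (1 XOR 0)) OR (1 OR (0 IMPLIES 1))) -> 1
  row 20 [10100]: (((1 OR NOT 0) AND (1 XOR 0)) OR (0 OR (1 IMPLIES 0))) -> 1
  row 21 [10101]: (((1 OR NOT 0) AND (1 XOR 0)) OR (0 OR (1 IMPLIES 1))) -> 1
  row 22 [10110]: (((1 OR NOT 1) AND (1 XOR 0)) OR (1 OR (1 IMPLIES 0))) -> 1
  row 23 [10111]: (((1 OR NOT 1) AND (1 XOR 0)) OR (1 OR (1 IMPLIES 1))) -> 1
  row 24 [11000]: (((1 OR NOT 0) AND (1 XOR 1)) OR (0 OR (0 IMPLIES 0))) -> 1
  row 25 [11001]: (((1 OR NOT 0) AND (1 XOR 1)) OR (0 OR (0 IMPLIES 1))) -> 1
  row 26 [11010]: (((1 OR NOT 1) AND (1 XOR 1)) OR (1 OR (0 IMPLIES 0))) -> 1
  row 27 [11011]: (((1 OR NOT 1) AND (1 XOR 1)) OR (1 OR (0 IMPLIES 1))) -> 1
  row 28 [11100]: (((1 OR NOT 0) AND (1 XOR 1)) OR (0 OR (1 IMPLIES 0))) -> 0
  row 29 [11101]: (((1 OR NOT 0) AND (1 XOR 1)) OR (0 OR (1 IMPLIES 1))) -> 1
  row 30 [11110]: (((1 OR NOT 1) AND (1 XOR 1)) OR (1 OR (1 IMPLIES 0))) -> 1
  row 31 [11111]: (((1 OR NOT 1) AND (1 XOR 1)) OR (1 OR (1 IMPLIES 1))) -> 1
Full result column, 4 rows per line (a,b,c fixed per line; d,e runs 00..11 left to right):
  rows 0-3 [a,b,c=000]: 1111  = hex F
  rows 4-7 [a,b,c=001]: 0111  = hex 7
  rows 8-11 [a,b,c=010]: 1111  = hex F
  rows 12-15 [a,b,c=011]: 1111  = hex F
  rows 16-19 [a,b,c=100]: 1111  = hex F
  rows 20-23 [a,b,c=101]: 1111  = hex F
  rows 24-27 [a,b,c=110]: 1111  = hex F
  rows 28-31 [a,b,c=111]: 0111  = hex 7
Output column (row 0 .. row 31) = 11110111111111111111111111110111
Output column grouped in 4s = 1111 0111 1111 1111 1111 1111 1111 0111 = 0xF7FFFFF7
Convert to decimal digit by digit (value = value*16 + digit):
  F -> 15
  15*16 + 7 = 247
  247*16 + 15 (F) = 3967
  3967*16 + 15 (F) = 63487
  63487*16 + 15 (F) = 1015807
  1015807*16 + 15 (F) = 16252927
  16252927*16 + 15 (F) = 260046847
  260046847*16 + 7 = 4160749559
Decimal = 4160749559

4160749559


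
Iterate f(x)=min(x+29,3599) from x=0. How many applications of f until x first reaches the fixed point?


Step 1: x=0, cap=3599, increment=29
Step 2: x grows by 29 each step until capped at 3599; fixed point is x=3599
Step 3: iterations = ceil(3599/29) = 125

125


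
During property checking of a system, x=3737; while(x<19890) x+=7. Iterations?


Step 1: x goes from 3737 toward 19890 by 7; the body runs while x<19890, so iterations = ceil((bound-start)/step)
Step 2: Distance=16153
Step 3: ceil(16153/7)=2308

2308


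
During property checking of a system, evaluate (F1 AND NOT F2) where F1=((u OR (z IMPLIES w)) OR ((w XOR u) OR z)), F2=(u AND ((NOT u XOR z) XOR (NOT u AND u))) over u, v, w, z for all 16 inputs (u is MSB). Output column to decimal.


F1 = ((u OR (z IMPLIES w)) OR ((w XOR u) OR z))
F2 = (u AND ((NOT u XOR z) XOR (NOT u AND u)))
Counterexample to F1=>F2 is where F1=1 and F2=0.
Evaluate each row (bits = u,v,w,z, MSB first):
  row 0 [0000]: F1=1 F2=0 -> F1&~F2 -> 1
  row 1 [0001]: F1=1 F2=0 -> F1&~F2 -> 1
  row 2 [0010]: F1=1 F2=0 -> F1&~F2 -> 1
  row 3 [0011]: F1=1 F2=0 -> F1&~F2 -> 1
  row 4 [0100]: F1=1 F2=0 -> F1&~F2 -> 1
  row 5 [0101]: F1=1 F2=0 -> F1&~F2 -> 1
  row 6 [0110]: F1=1 F2=0 -> F1&~F2 -> 1
  row 7 [0111]: F1=1 F2=0 -> F1&~F2 -> 1
  row 8 [1000]: F1=1 F2=0 -> F1&~F2 -> 1
  row 9 [1001]: F1=1 F2=1 -> F1&~F2 -> 0
  row 10 [1010]: F1=1 F2=0 -> F1&~F2 -> 1
  row 11 [1011]: F1=1 F2=1 -> F1&~F2 -> 0
  row 12 [1100]: F1=1 F2=0 -> F1&~F2 -> 1
  row 13 [1101]: F1=1 F2=1 -> F1&~F2 -> 0
  row 14 [1110]: F1=1 F2=0 -> F1&~F2 -> 1
  row 15 [1111]: F1=1 F2=1 -> F1&~F2 -> 0
Full result column, 4 rows per line (u,v fixed per line; w,z runs 00..11 left to right):
  rows 0-3 [u,v=00]: 1111  = hex F
  rows 4-7 [u,v=01]: 1111  = hex F
  rows 8-11 [u,v=10]: 1010  = hex A
  rows 12-15 [u,v=11]: 1010  = hex A
Counterexample vector (row 0 .. row 15) = 1111111110101010
Output column grouped in 4s = 1111 1111 1010 1010 = 0xFFAA
Convert to decimal digit by digit (value = value*16 + digit):
  F -> 15
  15*16 + 15 (F) = 255
  255*16 + 10 (A) = 4090
  4090*16 + 10 (A) = 65450
Decimal = 65450

65450


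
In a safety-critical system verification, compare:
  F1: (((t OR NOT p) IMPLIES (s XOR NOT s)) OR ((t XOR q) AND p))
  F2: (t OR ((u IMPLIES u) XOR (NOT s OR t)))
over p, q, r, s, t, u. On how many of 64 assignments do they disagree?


F1 = (((t OR NOT p) IMPLIES (s XOR NOT s)) OR ((t XOR q) AND p))
F2 = (t OR ((u IMPLIES u) XOR (NOT s OR t)))
Evaluate both on each of 64 rows (bits = p,q,r,s,t,u):
  row 0 [000000]: F1=1 F2=0 (differ) -> 1
  row 1 [000001]: F1=1 F2=0 (differ) -> 1
  row 2 [000010]: F1=1 F2=1 -> 0
  row 3 [000011]: F1=1 F2=1 -> 0
  row 4 [000100]: F1=1 F2=1 -> 0
  (every remaining row is evaluated the same way; all 64 results are listed next)
Full result column, 8 rows per line (p,q,r fixed per line; s,t,u runs 000..111 left to right):
  rows 0-7 [p,q,r=000]: 11000000  (ones: 2)
  rows 8-15 [p,q,r=001]: 11000000  (ones: 2)
  rows 16-23 [p,q,r=010]: 11000000  (ones: 2)
  rows 24-31 [p,q,r=011]: 11000000  (ones: 2)
  rows 32-39 [p,q,r=100]: 11000000  (ones: 2)
  rows 40-47 [p,q,r=101]: 11000000  (ones: 2)
  rows 48-55 [p,q,r=110]: 11000000  (ones: 2)
  rows 56-63 [p,q,r=111]: 11000000  (ones: 2)
Disagreements = 2+2+2+2+2+2+2+2 = 16

16


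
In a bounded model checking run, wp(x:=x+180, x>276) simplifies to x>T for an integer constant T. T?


Formula: wp(x:=E, P) = P[E/x] (substitute E for x in postcondition)
Step 1: Postcondition: x>276
Step 2: Substitute x+180 for x: x+180>276
Step 3: Solve for x: x > 276-180 = 96

96


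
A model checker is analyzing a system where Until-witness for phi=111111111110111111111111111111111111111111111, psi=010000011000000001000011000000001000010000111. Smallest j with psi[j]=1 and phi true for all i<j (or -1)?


(phi U psi) at 0: need smallest j with psi[j]=1 and phi[i]=1 for all i in [0,j).
Scan from step 0:
  step 0: phi=1, psi=0 -> continue
  step 1: psi=1 and phi held for [0,1) -> witness found
Witness step = 1

1


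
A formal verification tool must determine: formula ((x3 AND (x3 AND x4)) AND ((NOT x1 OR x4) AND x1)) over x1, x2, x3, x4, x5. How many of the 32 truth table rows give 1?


Formula: ((x3 AND (x3 AND x4)) AND ((NOT x1 OR x4) AND x1)) over 5 vars (32 rows)
Evaluate each row (x1, x2, x3, x4, x5 as bits, MSB first):
  row 0 [00000]: ((0 AND (0 AND 0)) AND ((NOT 0 OR 0) AND 0)) -> 0
  row 1 [00001]: ((0 AND (0 AND 0)) AND ((NOT 0 OR 0) AND 0)) -> 0
  row 2 [00010]: ((0 AND (0 AND 1)) AND ((NOT 0 OR 1) AND 0)) -> 0
  row 3 [00011]: ((0 AND (0 AND 1)) AND ((NOT 0 OR 1) AND 0)) -> 0
  row 4 [00100]: ((1 AND (1 AND 0)) AND ((NOT 0 OR 0) AND 0)) -> 0
  row 5 [00101]: ((1 AND (1 AND 0)) AND ((NOT 0 OR 0) AND 0)) -> 0
  row 6 [00110]: ((1 AND (1 AND 1)) AND ((NOT 0 OR 1) AND 0)) -> 0
  row 7 [00111]: ((1 AND (1 AND 1)) AND ((NOT 0 OR 1) AND 0)) -> 0
  row 8 [01000]: ((0 AND (0 AND 0)) AND ((NOT 0 OR 0) AND 0)) -> 0
  row 9 [01001]: ((0 AND (0 AND 0)) AND ((NOT 0 OR 0) AND 0)) -> 0
  row 10 [01010]: ((0 AND (0 AND 1)) AND ((NOT 0 OR 1) AND 0)) -> 0
  row 11 [01011]: ((0 AND (0 AND 1)) AND ((NOT 0 OR 1) AND 0)) -> 0
  row 12 [01100]: ((1 AND (1 AND 0)) AND ((NOT 0 OR 0) AND 0)) -> 0
  row 13 [01101]: ((1 AND (1 AND 0)) AND ((NOT 0 OR 0) AND 0)) -> 0
  row 14 [01110]: ((1 AND (1 AND 1)) AND ((NOT 0 OR 1) AND 0)) -> 0
  row 15 [01111]: ((1 AND (1 AND 1)) AND ((NOT 0 OR 1) AND 0)) -> 0
  row 16 [10000]: ((0 AND (0 AND 0)) AND ((NOT 1 OR 0) AND 1)) -> 0
  row 17 [10001]: ((0 AND (0 AND 0)) AND ((NOT 1 OR 0) AND 1)) -> 0
  row 18 [10010]: ((0 AND (0 AND 1)) AND ((NOT 1 OR 1) AND 1)) -> 0
  row 19 [10011]: ((0 AND (0 AND 1)) AND ((NOT 1 OR 1) AND 1)) -> 0
  row 20 [10100]: ((1 AND (1 AND 0)) AND ((NOT 1 OR 0) AND 1)) -> 0
  row 21 [10101]: ((1 AND (1 AND 0)) AND ((NOT 1 OR 0) AND 1)) -> 0
  row 22 [10110]: ((1 AND (1 AND 1)) AND ((NOT 1 OR 1) AND 1)) -> 1
  row 23 [10111]: ((1 AND (1 AND 1)) AND ((NOT 1 OR 1) AND 1)) -> 1
  row 24 [11000]: ((0 AND (0 AND 0)) AND ((NOT 1 OR 0) AND 1)) -> 0
  row 25 [11001]: ((0 AND (0 AND 0)) AND ((NOT 1 OR 0) AND 1)) -> 0
  row 26 [11010]: ((0 AND (0 AND 1)) AND ((NOT 1 OR 1) AND 1)) -> 0
  row 27 [11011]: ((0 AND (0 AND 1)) AND ((NOT 1 OR 1) AND 1)) -> 0
  row 28 [11100]: ((1 AND (1 AND 0)) AND ((NOT 1 OR 0) AND 1)) -> 0
  row 29 [11101]: ((1 AND (1 AND 0)) AND ((NOT 1 OR 0) AND 1)) -> 0
  row 30 [11110]: ((1 AND (1 AND 1)) AND ((NOT 1 OR 1) AND 1)) -> 1
  row 31 [11111]: ((1 AND (1 AND 1)) AND ((NOT 1 OR 1) AND 1)) -> 1
Full result column, 8 rows per line (x1,x2 fixed per line; x3,x4,x5 runs 000..111 left to right):
  rows 0-7 [x1,x2=00]: 00000000  (ones: 0)
  rows 8-15 [x1,x2=01]: 00000000  (ones: 0)
  rows 16-23 [x1,x2=10]: 00000011  (ones: 2)
  rows 24-31 [x1,x2=11]: 00000011  (ones: 2)
Count of 1-rows = 0+0+2+2 = 4

4


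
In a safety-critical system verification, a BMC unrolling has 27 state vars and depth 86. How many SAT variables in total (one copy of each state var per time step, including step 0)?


BMC unrolls to depth k, creating one copy of each state var for steps 0..k.
Step count = 86 + 1 = 87 (steps 0 through 86)
Vars per step = 27
Total = 27 * 87 = 2349

2349


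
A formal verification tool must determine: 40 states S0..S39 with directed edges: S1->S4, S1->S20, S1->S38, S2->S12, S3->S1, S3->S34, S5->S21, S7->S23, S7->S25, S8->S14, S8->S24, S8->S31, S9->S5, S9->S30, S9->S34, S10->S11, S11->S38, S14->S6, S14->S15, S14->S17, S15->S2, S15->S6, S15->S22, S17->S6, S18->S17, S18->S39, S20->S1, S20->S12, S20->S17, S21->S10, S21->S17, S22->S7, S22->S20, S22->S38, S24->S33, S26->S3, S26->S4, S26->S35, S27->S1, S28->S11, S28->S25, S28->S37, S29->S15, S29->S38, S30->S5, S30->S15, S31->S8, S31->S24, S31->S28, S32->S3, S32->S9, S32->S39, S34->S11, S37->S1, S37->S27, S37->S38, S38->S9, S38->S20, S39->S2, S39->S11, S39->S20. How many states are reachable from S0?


BFS from S0:
  layer 0: {S0}
Reachable set: {S0}
Count = 1

1


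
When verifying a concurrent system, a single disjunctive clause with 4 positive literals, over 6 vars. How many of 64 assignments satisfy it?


Step 1: Total=2^6=64
Step 2: Unsat when all 4 false: 2^2=4
Step 3: Sat=64-4=60

60


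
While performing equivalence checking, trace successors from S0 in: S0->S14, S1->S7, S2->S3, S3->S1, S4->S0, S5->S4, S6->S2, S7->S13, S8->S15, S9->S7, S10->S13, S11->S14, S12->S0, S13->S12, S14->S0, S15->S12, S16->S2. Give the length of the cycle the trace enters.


Trace from S0 until a state repeats:
  S0 -> S14 -> S0
S0 first seen at step 0, revisited at step 2.
Cycle length = 2 - 0 = 2

2


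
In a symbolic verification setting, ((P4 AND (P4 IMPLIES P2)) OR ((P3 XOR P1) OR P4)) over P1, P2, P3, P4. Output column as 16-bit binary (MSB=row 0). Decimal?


Formula: ((P4 AND (P4 IMPLIES P2)) OR ((P3 XOR P1) OR P4)) over P1, P2, P3, P4 (16 rows)
Evaluate each row (bits = P1,P2,P3,P4, MSB first):
  row 0 [0000]: ((0 AND (0 IMPLIES 0)) OR ((0 XOR 0) OR 0)) -> 0
  row 1 [0001]: ((1 AND (1 IMPLIES 0)) OR ((0 XOR 0) OR 1)) -> 1
  row 2 [0010]: ((0 AND (0 IMPLIES 0)) OR ((1 XOR 0) OR 0)) -> 1
  row 3 [0011]: ((1 AND (1 IMPLIES 0)) OR ((1 XOR 0) OR 1)) -> 1
  row 4 [0100]: ((0 AND (0 IMPLIES 1)) OR ((0 XOR 0) OR 0)) -> 0
  row 5 [0101]: ((1 AND (1 IMPLIES 1)) OR ((0 XOR 0) OR 1)) -> 1
  row 6 [0110]: ((0 AND (0 IMPLIES 1)) OR ((1 XOR 0) OR 0)) -> 1
  row 7 [0111]: ((1 AND (1 IMPLIES 1)) OR ((1 XOR 0) OR 1)) -> 1
  row 8 [1000]: ((0 AND (0 IMPLIES 0)) OR ((0 XOR 1) OR 0)) -> 1
  row 9 [1001]: ((1 AND (1 IMPLIES 0)) OR ((0 XOR 1) OR 1)) -> 1
  row 10 [1010]: ((0 AND (0 IMPLIES 0)) OR ((1 XOR 1) OR 0)) -> 0
  row 11 [1011]: ((1 AND (1 IMPLIES 0)) OR ((1 XOR 1) OR 1)) -> 1
  row 12 [1100]: ((0 AND (0 IMPLIES 1)) OR ((0 XOR 1) OR 0)) -> 1
  row 13 [1101]: ((1 AND (1 IMPLIES 1)) OR ((0 XOR 1) OR 1)) -> 1
  row 14 [1110]: ((0 AND (0 IMPLIES 1)) OR ((1 XOR 1) OR 0)) -> 0
  row 15 [1111]: ((1 AND (1 IMPLIES 1)) OR ((1 XOR 1) OR 1)) -> 1
Full result column, 4 rows per line (P1,P2 fixed per line; P3,P4 runs 00..11 left to right):
  rows 0-3 [P1,P2=00]: 0111  = hex 7
  rows 4-7 [P1,P2=01]: 0111  = hex 7
  rows 8-11 [P1,P2=10]: 1101  = hex D
  rows 12-15 [P1,P2=11]: 1101  = hex D
Output column (row 0 .. row 15) = 0111011111011101
Output column grouped in 4s = 0111 0111 1101 1101 = 0x77DD
Convert to decimal digit by digit (value = value*16 + digit):
  7 -> 7
  7*16 + 7 = 119
  119*16 + 13 (D) = 1917
  1917*16 + 13 (D) = 30685
Decimal = 30685

30685


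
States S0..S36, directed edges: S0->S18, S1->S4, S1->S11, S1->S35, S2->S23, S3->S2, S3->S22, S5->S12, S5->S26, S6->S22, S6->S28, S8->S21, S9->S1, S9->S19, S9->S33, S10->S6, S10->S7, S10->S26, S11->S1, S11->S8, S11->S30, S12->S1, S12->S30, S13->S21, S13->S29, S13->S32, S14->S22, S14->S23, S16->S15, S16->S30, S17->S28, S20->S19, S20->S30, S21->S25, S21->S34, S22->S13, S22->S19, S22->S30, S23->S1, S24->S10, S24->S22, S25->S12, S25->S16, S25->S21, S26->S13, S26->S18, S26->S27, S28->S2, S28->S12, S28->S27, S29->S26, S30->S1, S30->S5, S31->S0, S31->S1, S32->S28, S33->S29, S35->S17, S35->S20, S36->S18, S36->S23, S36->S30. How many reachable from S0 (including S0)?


BFS from S0:
  layer 0: {S0}
  layer 1: {S18}
Reachable set: {S0, S18}
Count = 2

2


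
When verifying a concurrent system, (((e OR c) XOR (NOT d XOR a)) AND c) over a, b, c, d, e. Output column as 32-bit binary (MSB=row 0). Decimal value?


Formula: (((e OR c) XOR (NOT d XOR a)) AND c) over a, b, c, d, e (32 rows)
Evaluate each row (bits = a,b,c,d,e, MSB first):
  row 0 [00000]: (((0 OR 0) XOR (NOT 0 XOR 0)) AND 0) -> 0
  row 1 [00001]: (((1 OR 0) XOR (NOT 0 XOR 0)) AND 0) -> 0
  row 2 [00010]: (((0 OR 0) XOR (NOT 1 XOR 0)) AND 0) -> 0
  row 3 [00011]: (((1 OR 0) XOR (NOT 1 XOR 0)) AND 0) -> 0
  row 4 [00100]: (((0 OR 1) XOR (NOT 0 XOR 0)) AND 1) -> 0
  row 5 [00101]: (((1 OR 1) XOR (NOT 0 XOR 0)) AND 1) -> 0
  row 6 [00110]: (((0 OR 1) XOR (NOT 1 XOR 0)) AND 1) -> 1
  row 7 [00111]: (((1 OR 1) XOR (NOT 1 XOR 0)) AND 1) -> 1
  row 8 [01000]: (((0 OR 0) XOR (NOT 0 XOR 0)) AND 0) -> 0
  row 9 [01001]: (((1 OR 0) XOR (NOT 0 XOR 0)) AND 0) -> 0
  row 10 [01010]: (((0 OR 0) XOR (NOT 1 XOR 0)) AND 0) -> 0
  row 11 [01011]: (((1 OR 0) XOR (NOT 1 XOR 0)) AND 0) -> 0
  row 12 [01100]: (((0 OR 1) XOR (NOT 0 XOR 0)) AND 1) -> 0
  row 13 [01101]: (((1 OR 1) XOR (NOT 0 XOR 0)) AND 1) -> 0
  row 14 [01110]: (((0 OR 1) XOR (NOT 1 XOR 0)) AND 1) -> 1
  row 15 [01111]: (((1 OR 1) XOR (NOT 1 XOR 0)) AND 1) -> 1
  row 16 [10000]: (((0 OR 0) XOR (NOT 0 XOR 1)) AND 0) -> 0
  row 17 [10001]: (((1 OR 0) XOR (NOT 0 XOR 1)) AND 0) -> 0
  row 18 [10010]: (((0 OR 0) XOR (NOT 1 XOR 1)) AND 0) -> 0
  row 19 [10011]: (((1 OR 0) XOR (NOT 1 XOR 1)) AND 0) -> 0
  row 20 [10100]: (((0 OR 1) XOR (NOT 0 XOR 1)) AND 1) -> 1
  row 21 [10101]: (((1 OR 1) XOR (NOT 0 XOR 1)) AND 1) -> 1
  row 22 [10110]: (((0 OR 1) XOR (NOT 1 XOR 1)) AND 1) -> 0
  row 23 [10111]: (((1 OR 1) XOR (NOT 1 XOR 1)) AND 1) -> 0
  row 24 [11000]: (((0 OR 0) XOR (NOT 0 XOR 1)) AND 0) -> 0
  row 25 [11001]: (((1 OR 0) XOR (NOT 0 XOR 1)) AND 0) -> 0
  row 26 [11010]: (((0 OR 0) XOR (NOT 1 XOR 1)) AND 0) -> 0
  row 27 [11011]: (((1 OR 0) XOR (NOT 1 XOR 1)) AND 0) -> 0
  row 28 [11100]: (((0 OR 1) XOR (NOT 0 XOR 1)) AND 1) -> 1
  row 29 [11101]: (((1 OR 1) XOR (NOT 0 XOR 1)) AND 1) -> 1
  row 30 [11110]: (((0 OR 1) XOR (NOT 1 XOR 1)) AND 1) -> 0
  row 31 [11111]: (((1 OR 1) XOR (NOT 1 XOR 1)) AND 1) -> 0
Full result column, 4 rows per line (a,b,c fixed per line; d,e runs 00..11 left to right):
  rows 0-3 [a,b,c=000]: 0000  = hex 0
  rows 4-7 [a,b,c=001]: 0011  = hex 3
  rows 8-11 [a,b,c=010]: 0000  = hex 0
  rows 12-15 [a,b,c=011]: 0011  = hex 3
  rows 16-19 [a,b,c=100]: 0000  = hex 0
  rows 20-23 [a,b,c=101]: 1100  = hex C
  rows 24-27 [a,b,c=110]: 0000  = hex 0
  rows 28-31 [a,b,c=111]: 1100  = hex C
Output column (row 0 .. row 31) = 00000011000000110000110000001100
Output column grouped in 4s = 0000 0011 0000 0011 0000 1100 0000 1100 = 0x03030C0C
Convert to decimal digit by digit (value = value*16 + digit):
  0 -> 0
  0*16 + 3 = 3
  3*16 + 0 = 48
  48*16 + 3 = 771
  771*16 + 0 = 12336
  12336*16 + 12 (C) = 197388
  197388*16 + 0 = 3158208
  3158208*16 + 12 (C) = 50531340
Decimal = 50531340

50531340


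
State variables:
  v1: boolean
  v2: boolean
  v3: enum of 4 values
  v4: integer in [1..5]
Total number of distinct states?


State space = product of domain sizes of all variables.
Domain sizes:
  v1 (boolean): 2
  v2 (boolean): 2
  v3 (enum of 4 values): 4
  v4 (integer in [1..5]): 5
Product = 2 * 2 * 4 * 5 = 80

80


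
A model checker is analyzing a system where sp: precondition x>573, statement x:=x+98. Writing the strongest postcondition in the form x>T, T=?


Formula: sp(P, x:=E) = exists old_x. (x = E[old_x/x]) AND P[old_x/x] (old_x is the value of x before the assignment; eliminate old_x by solving x = E[old_x/x] for old_x)
Step 1: Precondition P: x>573, i.e. old_x > 573
Step 2: Assignment gives x = old_x + 98, so old_x = x - 98
Step 3: Substitute into P: x - 98 > 573
Step 4: Simplify: x > 573+98 = 671

671


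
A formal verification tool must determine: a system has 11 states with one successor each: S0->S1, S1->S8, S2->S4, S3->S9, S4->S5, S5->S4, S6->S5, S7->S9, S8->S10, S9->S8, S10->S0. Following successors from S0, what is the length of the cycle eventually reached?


Trace from S0 until a state repeats:
  S0 -> S1 -> S8 -> S10 -> S0
S0 first seen at step 0, revisited at step 4.
Cycle length = 4 - 0 = 4

4


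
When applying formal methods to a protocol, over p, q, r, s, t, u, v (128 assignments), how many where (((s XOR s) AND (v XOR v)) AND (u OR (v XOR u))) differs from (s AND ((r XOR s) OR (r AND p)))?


F1 = (((s XOR s) AND (v XOR v)) AND (u OR (v XOR u)))
F2 = (s AND ((r XOR s) OR (r AND p)))
Evaluate both on each of 128 rows (bits = p,q,r,s,t,u,v):
  row 0 [0000000]: F1=0 F2=0 -> 0
  row 1 [0000001]: F1=0 F2=0 -> 0
  row 2 [0000010]: F1=0 F2=0 -> 0
  row 3 [0000011]: F1=0 F2=0 -> 0
  row 4 [0000100]: F1=0 F2=0 -> 0
  (every remaining row is evaluated the same way; all 128 results are listed next)
Full result column, 8 rows per line (p,q,r,s fixed per line; t,u,v runs 000..111 left to right):
  rows 0-7 [p,q,r,s=0000]: 00000000  (ones: 0)
  rows 8-15 [p,q,r,s=0001]: 11111111  (ones: 8)
  rows 16-23 [p,q,r,s=0010]: 00000000  (ones: 0)
  rows 24-31 [p,q,r,s=0011]: 00000000  (ones: 0)
  rows 32-39 [p,q,r,s=0100]: 00000000  (ones: 0)
  rows 40-47 [p,q,r,s=0101]: 11111111  (ones: 8)
  rows 48-55 [p,q,r,s=0110]: 00000000  (ones: 0)
  rows 56-63 [p,q,r,s=0111]: 00000000  (ones: 0)
  rows 64-71 [p,q,r,s=1000]: 00000000  (ones: 0)
  rows 72-79 [p,q,r,s=1001]: 11111111  (ones: 8)
  rows 80-87 [p,q,r,s=1010]: 00000000  (ones: 0)
  rows 88-95 [p,q,r,s=1011]: 11111111  (ones: 8)
  rows 96-103 [p,q,r,s=1100]: 00000000  (ones: 0)
  rows 104-111 [p,q,r,s=1101]: 11111111  (ones: 8)
  rows 112-119 [p,q,r,s=1110]: 00000000  (ones: 0)
  rows 120-127 [p,q,r,s=1111]: 11111111  (ones: 8)
Disagreements = 0+8+0+0+0+8+0+0+0+8+0+8+0+8+0+8 = 48

48
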